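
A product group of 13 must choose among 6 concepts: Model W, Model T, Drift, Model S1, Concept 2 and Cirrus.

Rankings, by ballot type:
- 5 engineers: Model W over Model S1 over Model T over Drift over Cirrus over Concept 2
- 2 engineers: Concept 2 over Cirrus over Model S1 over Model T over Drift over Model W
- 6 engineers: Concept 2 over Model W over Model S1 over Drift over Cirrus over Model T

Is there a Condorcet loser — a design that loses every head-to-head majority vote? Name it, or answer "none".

Pairwise majorities:
Model W vs Model T: Model W is ranked higher on 5+6 = 11 ballots, Model T on 2. Model W wins 11–2.
Model W vs Drift: Model W, 11–2.
Model W–Model S1: Model W 11–2.
Model W vs Concept 2: Concept 2 wins 8–5.
Model W vs Cirrus: Model W, 11–2.
Model T–Drift: Model T 7–6.
Model T vs Model S1: Model S1, 13–0.
Model T vs Concept 2: Concept 2, 8–5.
Model T vs Cirrus: Cirrus wins 8–5.
Drift vs Model S1: Model S1 wins 13–0.
Drift vs Concept 2: Concept 2, 8–5.
Drift vs Cirrus: Drift is ranked higher on 5+6 = 11 ballots, Cirrus on 2. Drift wins 11–2.
Model S1 vs Concept 2: Concept 2, 8–5.
Model S1 vs Cirrus: Model S1, 11–2.
Concept 2–Cirrus: Concept 2 8–5.
Every design wins at least one matchup (Model W beats Model T; Model T beats Drift; Drift beats Cirrus; Model S1 beats Model T; Concept 2 beats Model W; Cirrus beats Model T), so there is no Condorcet loser.

none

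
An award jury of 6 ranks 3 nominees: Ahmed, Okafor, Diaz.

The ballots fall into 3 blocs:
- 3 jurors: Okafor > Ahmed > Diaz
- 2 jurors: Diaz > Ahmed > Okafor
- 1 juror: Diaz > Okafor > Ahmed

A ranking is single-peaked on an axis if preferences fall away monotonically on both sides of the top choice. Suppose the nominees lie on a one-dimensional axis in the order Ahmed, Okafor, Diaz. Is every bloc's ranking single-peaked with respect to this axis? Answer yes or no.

no

Axis positions: Ahmed=1, Okafor=2, Diaz=3.
Bloc 1 (peak Okafor at position 2): ranking walks positions 2-1-3, expanding outward from the peak — single-peaked.
Bloc 2: ranking walks positions 3-1-2; Ahmed is ranked above Okafor even though Okafor lies between Ahmed and the peak Diaz on the axis — preferences dip and rise again. Not single-peaked.
Bloc 3 (peak Diaz at position 3): ranking walks positions 3-2-1, expanding outward from the peak — single-peaked.
Bloc 2 violates single-peakedness, so the profile is not single-peaked on this axis.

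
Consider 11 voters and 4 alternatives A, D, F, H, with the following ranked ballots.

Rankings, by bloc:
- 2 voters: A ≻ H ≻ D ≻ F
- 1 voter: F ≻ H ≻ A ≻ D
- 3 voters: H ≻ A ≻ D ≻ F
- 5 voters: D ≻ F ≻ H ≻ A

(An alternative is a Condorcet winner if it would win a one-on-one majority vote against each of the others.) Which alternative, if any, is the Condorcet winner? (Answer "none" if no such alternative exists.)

Check each pair by majority over 11 ballots:
A vs D: A wins 6–5.
A–F: F 6–5.
A vs H: H, 9–2.
D vs F: D wins 10–1.
D–H: H 6–5.
F–H: F 6–5.
Every alternative loses at least once (A loses to F; D loses to A; F loses to D; H loses to F). The majority relation contains the cycle A beats D beats F beats A, so there is no Condorcet winner.

none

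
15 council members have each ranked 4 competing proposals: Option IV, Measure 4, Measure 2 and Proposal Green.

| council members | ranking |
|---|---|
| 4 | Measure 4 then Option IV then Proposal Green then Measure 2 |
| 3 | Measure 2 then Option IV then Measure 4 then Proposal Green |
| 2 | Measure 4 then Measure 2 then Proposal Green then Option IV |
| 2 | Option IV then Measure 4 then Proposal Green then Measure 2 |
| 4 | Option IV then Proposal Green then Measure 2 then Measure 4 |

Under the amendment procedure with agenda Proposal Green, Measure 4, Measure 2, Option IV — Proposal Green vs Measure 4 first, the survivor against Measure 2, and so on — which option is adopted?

Option IV

Round 1: Proposal Green vs Measure 4 — 4–11, Measure 4 advances.
Round 2: Measure 4 vs Measure 2 — 8–7, Measure 4 advances.
Round 3: Measure 4 vs Option IV — 6–9, Option IV advances.
The agenda winner is Option IV.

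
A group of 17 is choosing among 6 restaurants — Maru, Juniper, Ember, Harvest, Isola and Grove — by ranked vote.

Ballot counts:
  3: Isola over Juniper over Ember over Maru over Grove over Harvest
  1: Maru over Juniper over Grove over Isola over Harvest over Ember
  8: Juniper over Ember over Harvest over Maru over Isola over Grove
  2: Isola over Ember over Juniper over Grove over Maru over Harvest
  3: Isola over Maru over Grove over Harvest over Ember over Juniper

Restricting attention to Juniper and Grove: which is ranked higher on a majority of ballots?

Ballots ranking Juniper above Grove: 3 + 1 + 8 + 2 = 14.
Ballots ranking Grove above Juniper: 17 − 14 = 3.
Juniper wins the head-to-head 14–3.

Juniper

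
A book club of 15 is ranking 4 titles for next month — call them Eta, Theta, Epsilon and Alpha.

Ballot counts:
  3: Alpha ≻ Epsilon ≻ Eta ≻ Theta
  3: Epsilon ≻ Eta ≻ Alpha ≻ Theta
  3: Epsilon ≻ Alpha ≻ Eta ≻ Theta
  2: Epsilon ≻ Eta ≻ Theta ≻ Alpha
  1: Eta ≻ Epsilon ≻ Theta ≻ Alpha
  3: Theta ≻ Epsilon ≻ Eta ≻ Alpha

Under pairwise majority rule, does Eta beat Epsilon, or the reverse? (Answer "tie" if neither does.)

Ballots ranking Eta above Epsilon: 1.
Ballots ranking Epsilon above Eta: 15 − 1 = 14.
Epsilon wins the head-to-head 14–1.

Epsilon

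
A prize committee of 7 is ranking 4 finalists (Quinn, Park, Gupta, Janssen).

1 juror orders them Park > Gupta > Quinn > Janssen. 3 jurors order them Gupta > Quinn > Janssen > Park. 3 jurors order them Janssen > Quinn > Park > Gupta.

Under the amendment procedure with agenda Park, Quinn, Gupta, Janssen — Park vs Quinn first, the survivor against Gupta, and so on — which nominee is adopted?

Gupta

Round 1: Park vs Quinn — 1–6, Quinn advances.
Round 2: Quinn vs Gupta — 3–4, Gupta advances.
Round 3: Gupta vs Janssen — 4–3, Gupta advances.
Gupta survives the agenda.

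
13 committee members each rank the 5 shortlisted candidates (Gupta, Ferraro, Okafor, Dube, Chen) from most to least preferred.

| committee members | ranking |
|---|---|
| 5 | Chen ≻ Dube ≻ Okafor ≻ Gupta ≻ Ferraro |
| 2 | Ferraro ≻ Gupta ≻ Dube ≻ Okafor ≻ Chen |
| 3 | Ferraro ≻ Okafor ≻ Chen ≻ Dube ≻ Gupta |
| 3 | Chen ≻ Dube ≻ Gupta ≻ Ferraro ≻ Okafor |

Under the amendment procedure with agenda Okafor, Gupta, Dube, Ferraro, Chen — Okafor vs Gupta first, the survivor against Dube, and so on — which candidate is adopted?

Chen

Round 1: Okafor vs Gupta — 8–5, Okafor advances.
Round 2: Okafor vs Dube — 3–10, Dube advances.
Round 3: Dube vs Ferraro — 8–5, Dube advances.
Round 4: Dube vs Chen — 2–11, Chen advances.
The agenda winner is Chen.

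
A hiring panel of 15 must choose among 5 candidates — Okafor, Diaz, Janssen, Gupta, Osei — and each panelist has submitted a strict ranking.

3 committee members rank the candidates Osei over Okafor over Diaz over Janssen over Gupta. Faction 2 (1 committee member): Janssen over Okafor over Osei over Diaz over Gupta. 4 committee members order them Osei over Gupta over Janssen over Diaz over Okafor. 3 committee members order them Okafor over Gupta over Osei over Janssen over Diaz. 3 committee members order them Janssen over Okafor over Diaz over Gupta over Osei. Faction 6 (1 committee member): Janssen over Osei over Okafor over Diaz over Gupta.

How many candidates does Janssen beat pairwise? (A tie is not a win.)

3

Janssen against each rival (15 committee members):
Janssen vs Okafor: Janssen wins 9–6.
Janssen vs Diaz: 12 to 3, Janssen.
Janssen vs Gupta: Janssen wins 8–7.
Janssen vs Osei: 1+3+1 = 5 for Janssen, 10 for Osei — Osei by 10–5.
Janssen beats Okafor, Diaz, Gupta; loses to Osei — 3 pairwise wins.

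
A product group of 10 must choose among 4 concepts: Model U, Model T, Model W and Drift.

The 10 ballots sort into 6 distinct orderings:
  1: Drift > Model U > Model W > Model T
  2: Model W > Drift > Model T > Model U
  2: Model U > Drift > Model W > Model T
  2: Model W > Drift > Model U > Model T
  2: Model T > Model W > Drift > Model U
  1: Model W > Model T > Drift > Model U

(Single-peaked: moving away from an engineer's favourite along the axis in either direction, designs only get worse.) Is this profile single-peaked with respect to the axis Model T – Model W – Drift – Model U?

yes

Axis positions: Model T=1, Model W=2, Drift=3, Model U=4.
Type 1 (peak Drift at position 3): ranking walks positions 3-4-2-1, expanding outward from the peak — single-peaked.
Type 2 (peak Model W at position 2): ranking walks positions 2-3-1-4, expanding outward from the peak — single-peaked.
Type 3 (peak Model U at position 4): ranking walks positions 4-3-2-1, expanding outward from the peak — single-peaked.
Type 4 (peak Model W at position 2): ranking walks positions 2-3-4-1, expanding outward from the peak — single-peaked.
Type 5 (peak Model T at position 1): ranking walks positions 1-2-3-4, expanding outward from the peak — single-peaked.
Type 6 (peak Model W at position 2): ranking walks positions 2-1-3-4, expanding outward from the peak — single-peaked.
Every ranking is single-peaked on this axis.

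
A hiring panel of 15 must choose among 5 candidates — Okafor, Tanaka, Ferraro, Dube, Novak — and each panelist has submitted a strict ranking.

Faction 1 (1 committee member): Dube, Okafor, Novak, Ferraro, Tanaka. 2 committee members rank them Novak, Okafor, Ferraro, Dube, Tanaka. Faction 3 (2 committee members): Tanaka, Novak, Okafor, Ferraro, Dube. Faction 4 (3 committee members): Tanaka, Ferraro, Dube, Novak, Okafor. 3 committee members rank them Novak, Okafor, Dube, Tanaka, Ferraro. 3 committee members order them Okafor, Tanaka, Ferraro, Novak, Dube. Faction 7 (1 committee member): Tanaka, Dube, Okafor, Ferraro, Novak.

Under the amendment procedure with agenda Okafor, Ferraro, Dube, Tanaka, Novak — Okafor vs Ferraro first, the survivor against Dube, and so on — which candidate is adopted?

Round 1: Okafor vs Ferraro — 12–3, Okafor advances.
Round 2: Okafor vs Dube — 10–5, Okafor advances.
Round 3: Okafor vs Tanaka — 9–6, Okafor advances.
Round 4: Okafor vs Novak — 5–10, Novak advances.
Novak survives the agenda.

Novak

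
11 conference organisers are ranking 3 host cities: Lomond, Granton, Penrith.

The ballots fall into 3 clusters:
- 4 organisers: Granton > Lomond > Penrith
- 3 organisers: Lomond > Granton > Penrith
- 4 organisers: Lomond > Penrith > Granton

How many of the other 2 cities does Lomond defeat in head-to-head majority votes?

Lomond against each rival (11 organisers):
Lomond–Granton: Lomond 7–4.
Lomond vs Penrith: 11 to 0, Lomond.
Lomond beats Granton, Penrith — 2 pairwise wins.

2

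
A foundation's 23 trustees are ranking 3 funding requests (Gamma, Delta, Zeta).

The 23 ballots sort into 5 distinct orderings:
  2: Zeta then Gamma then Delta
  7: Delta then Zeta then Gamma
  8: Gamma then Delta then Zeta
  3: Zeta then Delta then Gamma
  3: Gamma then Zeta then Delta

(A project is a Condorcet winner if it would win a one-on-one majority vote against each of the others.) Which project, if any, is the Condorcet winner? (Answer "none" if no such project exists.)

none

Pairwise majorities:
Gamma vs Delta: 13 to 10, Gamma.
Gamma vs Zeta: Gamma preferred on 8+3 = 11 ballots; Zeta wins 12–11.
Delta vs Zeta: 15 to 8, Delta.
Each project drops at least one matchup (Gamma loses to Zeta; Delta loses to Gamma; Zeta loses to Delta); the cycle Gamma > Delta > Zeta > Gamma rules out a Condorcet winner.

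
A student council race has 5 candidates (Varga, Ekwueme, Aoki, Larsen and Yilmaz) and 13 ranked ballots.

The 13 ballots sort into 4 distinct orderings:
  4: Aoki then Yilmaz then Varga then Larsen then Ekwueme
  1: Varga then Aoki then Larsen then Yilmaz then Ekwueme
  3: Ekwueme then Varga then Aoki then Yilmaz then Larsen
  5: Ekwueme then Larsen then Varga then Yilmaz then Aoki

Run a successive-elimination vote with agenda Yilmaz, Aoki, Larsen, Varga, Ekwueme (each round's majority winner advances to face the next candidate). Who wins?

Ekwueme

Round 1: Yilmaz vs Aoki — 5–8, Aoki advances.
Round 2: Aoki vs Larsen — 8–5, Aoki advances.
Round 3: Aoki vs Varga — 4–9, Varga advances.
Round 4: Varga vs Ekwueme — 5–8, Ekwueme advances.
Ekwueme survives the agenda.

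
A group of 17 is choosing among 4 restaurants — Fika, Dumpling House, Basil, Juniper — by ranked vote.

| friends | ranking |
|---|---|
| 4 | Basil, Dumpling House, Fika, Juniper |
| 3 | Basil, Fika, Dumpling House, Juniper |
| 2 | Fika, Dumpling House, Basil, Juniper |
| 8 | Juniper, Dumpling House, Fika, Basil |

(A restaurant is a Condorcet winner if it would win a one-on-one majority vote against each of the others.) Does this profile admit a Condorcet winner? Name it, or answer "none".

Dumpling House

Head-to-head results (17 friends):
Fika–Dumpling House: Dumpling House 12–5.
Fika vs Basil: Fika, 10–7.
Fika vs Juniper: Fika wins 9–8.
Dumpling House vs Basil: Dumpling House wins 10–7.
Dumpling House–Juniper: Dumpling House 9–8.
Basil vs Juniper: Basil wins 9–8.
Dumpling House wins every pairwise contest, so Dumpling House is the Condorcet winner.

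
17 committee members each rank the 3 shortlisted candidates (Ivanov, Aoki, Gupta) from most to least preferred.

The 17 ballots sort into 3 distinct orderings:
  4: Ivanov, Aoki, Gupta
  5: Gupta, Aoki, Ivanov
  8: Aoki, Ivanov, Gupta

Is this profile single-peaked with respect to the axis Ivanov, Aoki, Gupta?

Axis positions: Ivanov=1, Aoki=2, Gupta=3.
Faction 1 (peak Ivanov at position 1): ranking walks positions 1-2-3, expanding outward from the peak — single-peaked.
Faction 2 (peak Gupta at position 3): ranking walks positions 3-2-1, expanding outward from the peak — single-peaked.
Faction 3 (peak Aoki at position 2): ranking walks positions 2-1-3, expanding outward from the peak — single-peaked.
Every ranking is single-peaked on this axis.

yes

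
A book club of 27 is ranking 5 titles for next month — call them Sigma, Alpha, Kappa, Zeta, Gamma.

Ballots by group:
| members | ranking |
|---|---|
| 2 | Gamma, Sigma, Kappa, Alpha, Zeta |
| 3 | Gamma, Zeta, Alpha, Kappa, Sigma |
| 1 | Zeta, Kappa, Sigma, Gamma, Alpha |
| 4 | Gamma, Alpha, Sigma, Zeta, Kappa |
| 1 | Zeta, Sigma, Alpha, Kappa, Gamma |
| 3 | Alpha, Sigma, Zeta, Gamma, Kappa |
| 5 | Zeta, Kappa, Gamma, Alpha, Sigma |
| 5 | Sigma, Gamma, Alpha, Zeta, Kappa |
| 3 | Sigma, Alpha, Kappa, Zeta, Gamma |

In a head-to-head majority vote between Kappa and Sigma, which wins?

Sigma

Ballots ranking Kappa above Sigma: 3 + 1 + 5 = 9.
Ballots ranking Sigma above Kappa: 27 − 9 = 18.
Sigma wins the head-to-head 18–9.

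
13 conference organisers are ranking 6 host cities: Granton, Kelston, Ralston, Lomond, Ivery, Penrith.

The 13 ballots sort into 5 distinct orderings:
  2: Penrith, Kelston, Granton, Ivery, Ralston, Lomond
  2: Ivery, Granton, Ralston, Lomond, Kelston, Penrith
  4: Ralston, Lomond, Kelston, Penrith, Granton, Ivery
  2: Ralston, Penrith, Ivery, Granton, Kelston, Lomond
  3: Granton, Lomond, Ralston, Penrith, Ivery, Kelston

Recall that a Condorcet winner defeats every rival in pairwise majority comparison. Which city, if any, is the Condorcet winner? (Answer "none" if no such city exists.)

Head-to-head results (13 organisers):
Granton vs Kelston: Granton preferred on 2+2+3 = 7 ballots; Granton wins 7–6.
Granton vs Ralston: Granton is ranked higher on 2+2+3 = 7 ballots, Ralston on 6. Granton wins 7–6.
Granton vs Lomond: Granton is ranked higher on 2+2+2+3 = 9 ballots, Lomond on 4. Granton wins 9–4.
Granton vs Ivery: 2+4+3 = 9 for Granton, 4 for Ivery — Granton by 9–4.
Granton vs Penrith: Granton preferred on 2+3 = 5 ballots; Penrith wins 8–5.
Kelston vs Ralston: 2 for Kelston, 11 for Ralston — Ralston by 11–2.
Kelston vs Lomond: 2+2 = 4 for Kelston, 9 for Lomond — Lomond by 9–4.
Kelston vs Ivery: Kelston preferred on 2+4 = 6 ballots; Ivery wins 7–6.
Kelston vs Penrith: 2+4 = 6 for Kelston, 7 for Penrith — Penrith by 7–6.
Ralston vs Lomond: Ralston preferred on 2+2+4+2 = 10 ballots; Ralston wins 10–3.
Ralston vs Ivery: 9 to 4, Ralston.
Ralston vs Penrith: Ralston preferred on 2+4+2+3 = 11 ballots; Ralston wins 11–2.
Lomond vs Ivery: Lomond preferred on 4+3 = 7 ballots; Lomond wins 7–6.
Lomond vs Penrith: 2+4+3 = 9 for Lomond, 4 for Penrith — Lomond by 9–4.
Ivery vs Penrith: 2 for Ivery, 11 for Penrith — Penrith by 11–2.
No city is unbeaten: Granton loses to Penrith; Kelston loses to Granton; Ralston loses to Granton; Lomond loses to Granton; Ivery loses to Granton; Penrith loses to Ralston. In particular Granton > Ralston > Penrith > Granton is a majority cycle — no Condorcet winner exists.

none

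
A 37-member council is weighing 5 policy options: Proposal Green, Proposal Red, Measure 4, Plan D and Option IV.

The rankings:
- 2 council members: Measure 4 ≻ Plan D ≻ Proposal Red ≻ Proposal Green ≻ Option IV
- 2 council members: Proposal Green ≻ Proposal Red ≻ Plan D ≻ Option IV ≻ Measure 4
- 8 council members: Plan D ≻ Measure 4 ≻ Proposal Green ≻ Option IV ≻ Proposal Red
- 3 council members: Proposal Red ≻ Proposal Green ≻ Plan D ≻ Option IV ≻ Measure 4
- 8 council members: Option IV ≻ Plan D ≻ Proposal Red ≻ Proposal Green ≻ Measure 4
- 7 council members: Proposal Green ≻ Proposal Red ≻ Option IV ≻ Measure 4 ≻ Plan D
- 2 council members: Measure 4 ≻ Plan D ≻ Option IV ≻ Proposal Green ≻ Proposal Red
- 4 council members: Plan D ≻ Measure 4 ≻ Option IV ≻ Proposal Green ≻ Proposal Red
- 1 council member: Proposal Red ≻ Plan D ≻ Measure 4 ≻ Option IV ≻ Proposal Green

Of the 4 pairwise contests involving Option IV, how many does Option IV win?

Option IV against each rival (37 council members):
Option IV vs Proposal Green: Proposal Green, 22–15.
Option IV vs Proposal Red: 8+8+2+4 = 22 for Option IV, 15 for Proposal Red — Option IV by 22–15.
Option IV vs Measure 4: Option IV, 20–17.
Option IV vs Plan D: 8+7 = 15 for Option IV, 22 for Plan D — Plan D by 22–15.
Option IV beats Proposal Red, Measure 4; loses to Proposal Green, Plan D — 2 pairwise wins.

2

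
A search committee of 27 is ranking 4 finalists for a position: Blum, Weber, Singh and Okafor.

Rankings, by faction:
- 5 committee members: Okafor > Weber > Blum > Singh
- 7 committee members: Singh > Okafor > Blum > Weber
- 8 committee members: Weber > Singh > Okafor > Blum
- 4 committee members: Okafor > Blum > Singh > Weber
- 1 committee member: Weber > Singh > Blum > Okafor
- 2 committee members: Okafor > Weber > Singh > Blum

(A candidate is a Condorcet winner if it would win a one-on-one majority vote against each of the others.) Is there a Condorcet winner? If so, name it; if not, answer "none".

Head-to-head results (27 committee members):
Blum vs Weber: Weber, 16–11.
Blum vs Singh: Singh, 18–9.
Blum vs Okafor: Okafor wins 26–1.
Weber–Singh: Weber 16–11.
Weber–Okafor: Okafor 18–9.
Singh vs Okafor: Singh, 16–11.
Each candidate drops at least one matchup (Blum loses to Weber; Weber loses to Okafor; Singh loses to Weber; Okafor loses to Singh); the cycle Weber → Singh → Okafor → Weber rules out a Condorcet winner.

none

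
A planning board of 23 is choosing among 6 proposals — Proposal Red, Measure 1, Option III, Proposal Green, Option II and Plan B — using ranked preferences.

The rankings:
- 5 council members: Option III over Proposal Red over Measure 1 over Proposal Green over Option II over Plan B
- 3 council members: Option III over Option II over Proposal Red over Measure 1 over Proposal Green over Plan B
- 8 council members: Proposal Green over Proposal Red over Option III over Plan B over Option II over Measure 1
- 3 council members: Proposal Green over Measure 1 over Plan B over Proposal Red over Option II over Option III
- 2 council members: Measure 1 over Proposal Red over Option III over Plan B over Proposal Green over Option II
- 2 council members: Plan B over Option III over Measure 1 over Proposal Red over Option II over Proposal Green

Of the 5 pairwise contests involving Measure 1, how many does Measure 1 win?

3

Measure 1 against each rival (23 council members):
Measure 1–Proposal Red: Proposal Red 16–7.
Measure 1 vs Option III: 3+2 = 5 for Measure 1, 18 for Option III — Option III by 18–5.
Measure 1 vs Proposal Green: 12 to 11, Measure 1.
Measure 1 vs Option II: Measure 1 wins 12–11.
Measure 1 vs Plan B: Measure 1 wins 13–10.
Measure 1 beats Proposal Green, Option II, Plan B; loses to Proposal Red, Option III — 3 pairwise wins.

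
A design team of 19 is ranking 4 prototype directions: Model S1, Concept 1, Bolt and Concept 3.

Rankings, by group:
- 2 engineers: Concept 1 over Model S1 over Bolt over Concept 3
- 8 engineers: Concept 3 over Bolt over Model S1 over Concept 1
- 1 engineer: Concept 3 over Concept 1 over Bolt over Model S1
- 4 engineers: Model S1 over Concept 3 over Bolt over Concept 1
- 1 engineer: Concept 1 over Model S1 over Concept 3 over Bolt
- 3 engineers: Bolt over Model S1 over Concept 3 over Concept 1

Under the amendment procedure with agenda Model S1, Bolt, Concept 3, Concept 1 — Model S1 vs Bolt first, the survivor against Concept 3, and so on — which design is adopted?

Concept 3

Round 1: Model S1 vs Bolt — 7–12, Bolt advances.
Round 2: Bolt vs Concept 3 — 5–14, Concept 3 advances.
Round 3: Concept 3 vs Concept 1 — 16–3, Concept 3 advances.
The agenda winner is Concept 3.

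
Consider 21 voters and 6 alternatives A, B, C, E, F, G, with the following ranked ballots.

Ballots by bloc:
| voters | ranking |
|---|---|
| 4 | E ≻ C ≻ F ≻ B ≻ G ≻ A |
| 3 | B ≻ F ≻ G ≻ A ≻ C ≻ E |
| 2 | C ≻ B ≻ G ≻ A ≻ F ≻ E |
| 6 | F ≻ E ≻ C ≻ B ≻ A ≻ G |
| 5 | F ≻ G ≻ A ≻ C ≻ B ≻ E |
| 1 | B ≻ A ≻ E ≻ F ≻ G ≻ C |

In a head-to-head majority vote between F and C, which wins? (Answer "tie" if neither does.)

F

Ballots ranking F above C: 3 + 6 + 5 + 1 = 15.
Ballots ranking C above F: 21 − 15 = 6.
F wins the head-to-head 15–6.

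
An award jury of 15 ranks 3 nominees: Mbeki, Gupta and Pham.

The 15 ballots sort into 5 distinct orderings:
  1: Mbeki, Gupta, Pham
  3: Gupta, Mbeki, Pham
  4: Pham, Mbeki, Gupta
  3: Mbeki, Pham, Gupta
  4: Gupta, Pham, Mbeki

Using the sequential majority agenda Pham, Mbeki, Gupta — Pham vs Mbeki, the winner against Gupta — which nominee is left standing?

Gupta

Round 1: Pham vs Mbeki — 8–7, Pham advances.
Round 2: Pham vs Gupta — 7–8, Gupta advances.
The agenda winner is Gupta.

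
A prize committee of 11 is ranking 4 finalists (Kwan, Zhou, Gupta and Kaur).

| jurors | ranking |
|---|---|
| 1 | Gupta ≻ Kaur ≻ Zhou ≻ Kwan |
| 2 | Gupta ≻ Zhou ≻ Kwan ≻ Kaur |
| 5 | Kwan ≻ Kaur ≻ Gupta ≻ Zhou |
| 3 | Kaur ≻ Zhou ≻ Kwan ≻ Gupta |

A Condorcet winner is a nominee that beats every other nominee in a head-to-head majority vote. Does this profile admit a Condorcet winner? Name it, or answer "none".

Pairwise majorities:
Kwan vs Zhou: Zhou wins 6–5.
Kwan vs Gupta: Kwan wins 8–3.
Kwan vs Kaur: Kwan, 7–4.
Zhou vs Gupta: Gupta wins 8–3.
Zhou vs Kaur: Kaur, 9–2.
Gupta vs Kaur: Kaur wins 8–3.
No nominee is unbeaten: Kwan loses to Zhou; Zhou loses to Gupta; Gupta loses to Kwan; Kaur loses to Kwan. In particular Kwan > Gupta > Zhou > Kwan is a majority cycle — no Condorcet winner exists.

none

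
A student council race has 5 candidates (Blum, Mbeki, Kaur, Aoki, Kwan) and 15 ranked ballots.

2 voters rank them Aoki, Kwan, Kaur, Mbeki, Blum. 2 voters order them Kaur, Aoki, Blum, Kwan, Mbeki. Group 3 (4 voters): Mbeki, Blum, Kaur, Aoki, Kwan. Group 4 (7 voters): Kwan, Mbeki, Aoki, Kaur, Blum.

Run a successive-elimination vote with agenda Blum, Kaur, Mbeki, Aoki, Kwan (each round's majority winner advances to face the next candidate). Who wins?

Kwan

Round 1: Blum vs Kaur — 4–11, Kaur advances.
Round 2: Kaur vs Mbeki — 4–11, Mbeki advances.
Round 3: Mbeki vs Aoki — 11–4, Mbeki advances.
Round 4: Mbeki vs Kwan — 4–11, Kwan advances.
Kwan survives the agenda.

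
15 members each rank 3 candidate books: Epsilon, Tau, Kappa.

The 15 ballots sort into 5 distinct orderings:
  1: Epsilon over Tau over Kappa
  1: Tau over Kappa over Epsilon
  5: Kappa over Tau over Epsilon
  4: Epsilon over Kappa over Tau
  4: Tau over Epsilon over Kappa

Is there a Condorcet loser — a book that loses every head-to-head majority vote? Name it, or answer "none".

Head-to-head results (15 members):
Epsilon vs Tau: Tau wins 10–5.
Epsilon–Kappa: Epsilon 9–6.
Tau vs Kappa: 6 to 9, Kappa.
Each book has at least one pairwise win (Epsilon beats Kappa; Tau beats Epsilon; Kappa beats Tau) — no Condorcet loser.

none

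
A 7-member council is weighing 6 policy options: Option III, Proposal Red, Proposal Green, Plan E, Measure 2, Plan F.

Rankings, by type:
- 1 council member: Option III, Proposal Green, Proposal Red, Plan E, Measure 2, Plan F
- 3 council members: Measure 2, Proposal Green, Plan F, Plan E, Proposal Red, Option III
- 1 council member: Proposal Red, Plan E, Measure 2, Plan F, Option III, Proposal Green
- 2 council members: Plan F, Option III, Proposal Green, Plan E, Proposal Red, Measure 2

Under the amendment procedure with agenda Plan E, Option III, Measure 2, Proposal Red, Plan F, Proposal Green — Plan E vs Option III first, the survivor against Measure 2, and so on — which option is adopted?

Proposal Green

Round 1: Plan E vs Option III — 4–3, Plan E advances.
Round 2: Plan E vs Measure 2 — 4–3, Plan E advances.
Round 3: Plan E vs Proposal Red — 5–2, Plan E advances.
Round 4: Plan E vs Plan F — 2–5, Plan F advances.
Round 5: Plan F vs Proposal Green — 3–4, Proposal Green advances.
The agenda winner is Proposal Green.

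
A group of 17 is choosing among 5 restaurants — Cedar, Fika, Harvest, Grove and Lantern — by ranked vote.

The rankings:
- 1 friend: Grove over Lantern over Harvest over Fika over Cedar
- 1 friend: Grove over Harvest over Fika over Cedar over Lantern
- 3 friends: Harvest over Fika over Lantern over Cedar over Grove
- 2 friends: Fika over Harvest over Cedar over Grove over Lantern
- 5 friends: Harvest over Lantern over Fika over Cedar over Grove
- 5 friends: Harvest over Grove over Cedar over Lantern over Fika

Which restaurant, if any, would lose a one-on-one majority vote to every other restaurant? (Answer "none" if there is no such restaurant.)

none

Head-to-head results (17 friends):
Cedar vs Fika: 5 for Cedar, 12 for Fika — Fika by 12–5.
Cedar vs Harvest: Cedar is ranked higher on 0 ballots, Harvest on 17. Harvest wins 17–0.
Cedar vs Grove: Cedar preferred on 3+2+5 = 10 ballots; Cedar wins 10–7.
Cedar vs Lantern: Lantern wins 9–8.
Fika vs Harvest: Harvest wins 15–2.
Fika vs Grove: Fika wins 10–7.
Fika vs Lantern: 1+3+2 = 6 for Fika, 11 for Lantern — Lantern by 11–6.
Harvest vs Grove: Harvest, 15–2.
Harvest–Lantern: Harvest 16–1.
Grove–Lantern: Grove 9–8.
No restaurant is winless: Cedar beats Grove; Fika beats Cedar; Harvest beats Cedar; Grove beats Lantern; Lantern beats Cedar. There is no Condorcet loser.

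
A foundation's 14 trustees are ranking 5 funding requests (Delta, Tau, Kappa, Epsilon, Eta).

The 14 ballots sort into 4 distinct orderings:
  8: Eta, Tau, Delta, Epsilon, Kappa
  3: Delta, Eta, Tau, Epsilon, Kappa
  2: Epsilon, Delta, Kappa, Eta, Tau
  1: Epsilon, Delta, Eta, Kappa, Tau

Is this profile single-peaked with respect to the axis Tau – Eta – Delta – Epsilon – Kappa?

Axis positions: Tau=1, Eta=2, Delta=3, Epsilon=4, Kappa=5.
Group 1 (peak Eta at position 2): ranking walks positions 2-1-3-4-5, expanding outward from the peak — single-peaked.
Group 2 (peak Delta at position 3): ranking walks positions 3-2-1-4-5, expanding outward from the peak — single-peaked.
Group 3 (peak Epsilon at position 4): ranking walks positions 4-3-5-2-1, expanding outward from the peak — single-peaked.
Group 4 (peak Epsilon at position 4): ranking walks positions 4-3-2-5-1, expanding outward from the peak — single-peaked.
Every ranking is single-peaked on this axis.

yes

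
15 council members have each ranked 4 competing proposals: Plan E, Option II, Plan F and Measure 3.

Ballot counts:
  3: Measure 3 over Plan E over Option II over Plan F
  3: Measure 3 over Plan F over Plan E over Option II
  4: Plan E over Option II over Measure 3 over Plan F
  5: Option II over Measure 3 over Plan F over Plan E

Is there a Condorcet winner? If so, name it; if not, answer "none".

Pairwise majorities:
Plan E vs Option II: Plan E wins 10–5.
Plan E–Plan F: Plan F 8–7.
Plan E vs Measure 3: Measure 3 wins 11–4.
Option II vs Plan F: Option II wins 12–3.
Option II–Measure 3: Option II 9–6.
Plan F vs Measure 3: Measure 3 wins 15–0.
No option is unbeaten: Plan E loses to Plan F; Option II loses to Plan E; Plan F loses to Option II; Measure 3 loses to Option II. In particular Plan E beats Option II beats Plan F beats Plan E is a majority cycle — no Condorcet winner exists.

none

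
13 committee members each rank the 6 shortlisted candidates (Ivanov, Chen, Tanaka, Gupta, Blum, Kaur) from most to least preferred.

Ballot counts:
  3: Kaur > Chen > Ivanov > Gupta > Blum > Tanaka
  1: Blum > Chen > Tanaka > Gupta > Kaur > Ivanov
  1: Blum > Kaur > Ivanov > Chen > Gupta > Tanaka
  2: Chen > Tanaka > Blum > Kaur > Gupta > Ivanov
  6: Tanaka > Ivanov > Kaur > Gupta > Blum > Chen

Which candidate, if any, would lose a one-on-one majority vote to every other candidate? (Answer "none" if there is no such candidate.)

Head-to-head results (13 committee members):
Ivanov vs Chen: Ivanov, 7–6.
Ivanov vs Tanaka: 3+1 = 4 for Ivanov, 9 for Tanaka — Tanaka by 9–4.
Ivanov vs Gupta: Ivanov preferred on 3+1+6 = 10 ballots; Ivanov wins 10–3.
Ivanov vs Blum: Ivanov is ranked higher on 3+6 = 9 ballots, Blum on 4. Ivanov wins 9–4.
Ivanov vs Kaur: Kaur wins 7–6.
Chen vs Tanaka: 7 to 6, Chen.
Chen vs Gupta: Chen wins 7–6.
Chen vs Blum: Blum wins 8–5.
Chen vs Kaur: 1+2 = 3 for Chen, 10 for Kaur — Kaur by 10–3.
Tanaka vs Gupta: 9 to 4, Tanaka.
Tanaka vs Blum: Tanaka preferred on 2+6 = 8 ballots; Tanaka wins 8–5.
Tanaka vs Kaur: 1+2+6 = 9 for Tanaka, 4 for Kaur — Tanaka by 9–4.
Gupta vs Blum: 3+6 = 9 for Gupta, 4 for Blum — Gupta by 9–4.
Gupta–Kaur: Kaur 12–1.
Blum–Kaur: Kaur 9–4.
Every candidate wins at least one matchup (Ivanov beats Chen; Chen beats Tanaka; Tanaka beats Ivanov; Gupta beats Blum; Blum beats Chen; Kaur beats Ivanov), so there is no Condorcet loser.

none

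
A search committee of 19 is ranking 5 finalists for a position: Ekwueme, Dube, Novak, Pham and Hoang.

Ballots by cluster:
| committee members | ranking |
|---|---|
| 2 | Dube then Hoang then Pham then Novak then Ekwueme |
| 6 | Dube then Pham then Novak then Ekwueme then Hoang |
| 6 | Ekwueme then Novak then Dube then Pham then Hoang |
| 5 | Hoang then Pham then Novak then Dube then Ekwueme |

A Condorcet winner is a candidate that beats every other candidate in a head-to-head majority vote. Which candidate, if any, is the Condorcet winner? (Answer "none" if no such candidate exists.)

none

Check each pair by majority over 19 ballots:
Ekwueme vs Dube: 6 to 13, Dube.
Ekwueme vs Novak: 6 for Ekwueme, 13 for Novak — Novak by 13–6.
Ekwueme vs Pham: 6 for Ekwueme, 13 for Pham — Pham by 13–6.
Ekwueme vs Hoang: Ekwueme is ranked higher on 6+6 = 12 ballots, Hoang on 7. Ekwueme wins 12–7.
Dube vs Novak: Dube is ranked higher on 2+6 = 8 ballots, Novak on 11. Novak wins 11–8.
Dube vs Pham: 2+6+6 = 14 for Dube, 5 for Pham — Dube by 14–5.
Dube vs Hoang: Dube preferred on 2+6+6 = 14 ballots; Dube wins 14–5.
Novak vs Pham: 6 to 13, Pham.
Novak vs Hoang: 6+6 = 12 for Novak, 7 for Hoang — Novak by 12–7.
Pham vs Hoang: 6+6 = 12 for Pham, 7 for Hoang — Pham by 12–7.
Every candidate loses at least once (Ekwueme loses to Dube; Dube loses to Novak; Novak loses to Pham; Pham loses to Dube; Hoang loses to Ekwueme). The majority relation contains the cycle Dube > Pham > Novak > Dube, so there is no Condorcet winner.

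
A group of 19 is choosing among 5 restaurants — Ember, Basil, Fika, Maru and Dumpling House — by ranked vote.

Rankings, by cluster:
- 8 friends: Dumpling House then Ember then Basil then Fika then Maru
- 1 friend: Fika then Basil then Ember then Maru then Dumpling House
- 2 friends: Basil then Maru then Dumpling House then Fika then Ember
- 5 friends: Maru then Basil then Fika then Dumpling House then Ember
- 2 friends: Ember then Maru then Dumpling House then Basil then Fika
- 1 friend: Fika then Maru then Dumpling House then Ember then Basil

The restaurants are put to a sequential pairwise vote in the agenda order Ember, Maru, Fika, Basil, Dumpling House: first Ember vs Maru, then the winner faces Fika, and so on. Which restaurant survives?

Round 1: Ember vs Maru — 11–8, Ember advances.
Round 2: Ember vs Fika — 10–9, Ember advances.
Round 3: Ember vs Basil — 11–8, Ember advances.
Round 4: Ember vs Dumpling House — 3–16, Dumpling House advances.
The agenda winner is Dumpling House.

Dumpling House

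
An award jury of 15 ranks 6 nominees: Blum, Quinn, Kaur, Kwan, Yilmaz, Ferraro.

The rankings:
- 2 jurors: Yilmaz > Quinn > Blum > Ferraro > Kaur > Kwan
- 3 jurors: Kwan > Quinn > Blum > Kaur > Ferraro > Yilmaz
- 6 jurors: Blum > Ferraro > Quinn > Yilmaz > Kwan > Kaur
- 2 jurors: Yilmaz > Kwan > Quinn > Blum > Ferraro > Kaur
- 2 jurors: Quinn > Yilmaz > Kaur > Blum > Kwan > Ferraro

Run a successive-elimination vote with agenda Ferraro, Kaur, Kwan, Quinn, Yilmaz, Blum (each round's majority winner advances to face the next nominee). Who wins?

Quinn

Round 1: Ferraro vs Kaur — 10–5, Ferraro advances.
Round 2: Ferraro vs Kwan — 8–7, Ferraro advances.
Round 3: Ferraro vs Quinn — 6–9, Quinn advances.
Round 4: Quinn vs Yilmaz — 11–4, Quinn advances.
Round 5: Quinn vs Blum — 9–6, Quinn advances.
The agenda winner is Quinn.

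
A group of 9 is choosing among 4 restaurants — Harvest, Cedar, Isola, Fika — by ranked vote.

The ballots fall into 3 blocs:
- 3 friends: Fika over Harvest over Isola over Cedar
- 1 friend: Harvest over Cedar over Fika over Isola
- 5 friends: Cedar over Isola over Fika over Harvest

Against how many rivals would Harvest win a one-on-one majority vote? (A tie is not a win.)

0

Harvest against each rival (9 friends):
Harvest–Cedar: Cedar 5–4.
Harvest–Isola: Isola 5–4.
Harvest–Fika: Fika 8–1.
Harvest beats no one; loses to Cedar, Isola, Fika — 0 pairwise wins.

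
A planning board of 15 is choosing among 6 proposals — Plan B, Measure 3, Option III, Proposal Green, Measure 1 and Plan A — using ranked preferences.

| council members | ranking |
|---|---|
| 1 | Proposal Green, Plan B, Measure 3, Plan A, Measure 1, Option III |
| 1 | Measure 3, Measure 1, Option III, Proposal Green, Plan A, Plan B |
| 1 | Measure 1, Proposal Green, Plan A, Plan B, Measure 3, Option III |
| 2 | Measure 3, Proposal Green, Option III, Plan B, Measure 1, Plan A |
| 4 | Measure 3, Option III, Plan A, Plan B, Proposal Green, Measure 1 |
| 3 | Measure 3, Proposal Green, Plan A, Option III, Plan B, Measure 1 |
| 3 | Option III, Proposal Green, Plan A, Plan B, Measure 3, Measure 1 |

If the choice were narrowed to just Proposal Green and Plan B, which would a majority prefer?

Proposal Green

Ballots ranking Proposal Green above Plan B: 1 + 1 + 1 + 2 + 3 + 3 = 11.
Ballots ranking Plan B above Proposal Green: 15 − 11 = 4.
Proposal Green wins the head-to-head 11–4.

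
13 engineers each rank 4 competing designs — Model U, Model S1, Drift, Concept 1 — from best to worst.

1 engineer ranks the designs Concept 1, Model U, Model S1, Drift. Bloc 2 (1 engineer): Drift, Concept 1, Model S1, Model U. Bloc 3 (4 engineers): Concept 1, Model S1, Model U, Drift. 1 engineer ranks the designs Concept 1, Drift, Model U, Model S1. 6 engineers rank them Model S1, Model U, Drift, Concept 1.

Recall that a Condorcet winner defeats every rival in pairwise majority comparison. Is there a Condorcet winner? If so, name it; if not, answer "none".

Head-to-head results (13 engineers):
Model U vs Model S1: 1+1 = 2 for Model U, 11 for Model S1 — Model S1 by 11–2.
Model U vs Drift: Model U, 11–2.
Model U vs Concept 1: Concept 1 wins 7–6.
Model S1 vs Drift: 1+4+6 = 11 for Model S1, 2 for Drift — Model S1 by 11–2.
Model S1 vs Concept 1: Concept 1 wins 7–6.
Drift vs Concept 1: Drift preferred on 1+6 = 7 ballots; Drift wins 7–6.
Every design loses at least once (Model U loses to Model S1; Model S1 loses to Concept 1; Drift loses to Model U; Concept 1 loses to Drift). The majority relation contains the cycle Model U beats Drift beats Concept 1 beats Model U, so there is no Condorcet winner.

none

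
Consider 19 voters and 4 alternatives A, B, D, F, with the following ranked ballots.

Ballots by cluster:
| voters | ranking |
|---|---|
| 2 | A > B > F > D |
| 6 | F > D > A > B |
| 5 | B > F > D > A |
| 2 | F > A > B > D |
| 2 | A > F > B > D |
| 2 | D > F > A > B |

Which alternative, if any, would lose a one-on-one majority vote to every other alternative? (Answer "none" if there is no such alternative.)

Head-to-head results (19 voters):
A–B: A 14–5.
A vs D: 2+2+2 = 6 for A, 13 for D — D by 13–6.
A vs F: A is ranked higher on 2+2 = 4 ballots, F on 15. F wins 15–4.
B vs D: B wins 11–8.
B vs F: B preferred on 2+5 = 7 ballots; F wins 12–7.
D vs F: F wins 17–2.
Every alternative wins at least one matchup (A beats B; B beats D; D beats A; F beats A), so there is no Condorcet loser.

none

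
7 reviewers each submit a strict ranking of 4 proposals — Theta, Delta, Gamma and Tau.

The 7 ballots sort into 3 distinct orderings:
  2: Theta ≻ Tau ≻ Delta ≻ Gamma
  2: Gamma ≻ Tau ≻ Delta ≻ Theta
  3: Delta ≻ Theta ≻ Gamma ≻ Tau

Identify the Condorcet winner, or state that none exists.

Check each pair by majority over 7 ballots:
Theta vs Delta: 2 to 5, Delta.
Theta vs Gamma: Theta preferred on 2+3 = 5 ballots; Theta wins 5–2.
Theta vs Tau: 5 to 2, Theta.
Delta vs Gamma: 2+3 = 5 for Delta, 2 for Gamma — Delta by 5–2.
Delta vs Tau: Delta preferred on 3 ballots; Tau wins 4–3.
Gamma vs Tau: 5 to 2, Gamma.
Every project loses at least once (Theta loses to Delta; Delta loses to Tau; Gamma loses to Theta; Tau loses to Theta). The majority relation contains the cycle Theta beats Tau beats Delta beats Theta, so there is no Condorcet winner.

none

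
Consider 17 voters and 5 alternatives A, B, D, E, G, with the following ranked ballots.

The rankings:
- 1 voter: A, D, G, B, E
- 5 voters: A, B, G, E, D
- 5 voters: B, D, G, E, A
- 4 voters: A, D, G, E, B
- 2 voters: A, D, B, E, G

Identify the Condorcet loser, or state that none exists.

E

Head-to-head results (17 voters):
A vs B: A wins 12–5.
A vs D: A, 12–5.
A–E: A 12–5.
A–G: A 12–5.
B vs D: B wins 10–7.
B vs E: B, 13–4.
B vs G: B is ranked higher on 5+5+2 = 12 ballots, G on 5. B wins 12–5.
D vs E: D, 12–5.
D vs G: D, 12–5.
E vs G: G, 15–2.
Only E has no wins; E is the Condorcet loser.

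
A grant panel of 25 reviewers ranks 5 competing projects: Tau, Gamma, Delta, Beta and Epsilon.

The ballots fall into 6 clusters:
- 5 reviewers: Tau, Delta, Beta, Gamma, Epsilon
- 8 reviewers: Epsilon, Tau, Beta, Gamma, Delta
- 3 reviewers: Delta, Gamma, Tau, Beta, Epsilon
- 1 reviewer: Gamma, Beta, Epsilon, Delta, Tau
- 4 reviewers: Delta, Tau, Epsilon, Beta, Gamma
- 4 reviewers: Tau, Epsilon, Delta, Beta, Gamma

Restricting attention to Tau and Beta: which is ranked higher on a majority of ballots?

Ballots ranking Tau above Beta: 5 + 8 + 3 + 4 + 4 = 24.
Ballots ranking Beta above Tau: 25 − 24 = 1.
Tau wins the head-to-head 24–1.

Tau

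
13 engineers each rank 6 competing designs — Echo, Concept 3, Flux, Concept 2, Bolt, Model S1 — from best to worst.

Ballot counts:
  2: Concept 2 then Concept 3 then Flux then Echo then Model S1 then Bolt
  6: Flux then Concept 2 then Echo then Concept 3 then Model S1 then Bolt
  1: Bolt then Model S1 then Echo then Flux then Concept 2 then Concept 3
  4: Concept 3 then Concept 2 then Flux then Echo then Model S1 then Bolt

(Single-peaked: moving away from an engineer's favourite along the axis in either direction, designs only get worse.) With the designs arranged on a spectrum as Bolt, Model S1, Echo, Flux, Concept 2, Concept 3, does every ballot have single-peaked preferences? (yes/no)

Axis positions: Bolt=1, Model S1=2, Echo=3, Flux=4, Concept 2=5, Concept 3=6.
Cluster 1 (peak Concept 2 at position 5): ranking walks positions 5-6-4-3-2-1, expanding outward from the peak — single-peaked.
Cluster 2 (peak Flux at position 4): ranking walks positions 4-5-3-6-2-1, expanding outward from the peak — single-peaked.
Cluster 3 (peak Bolt at position 1): ranking walks positions 1-2-3-4-5-6, expanding outward from the peak — single-peaked.
Cluster 4 (peak Concept 3 at position 6): ranking walks positions 6-5-4-3-2-1, expanding outward from the peak — single-peaked.
Every ranking is single-peaked on this axis.

yes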